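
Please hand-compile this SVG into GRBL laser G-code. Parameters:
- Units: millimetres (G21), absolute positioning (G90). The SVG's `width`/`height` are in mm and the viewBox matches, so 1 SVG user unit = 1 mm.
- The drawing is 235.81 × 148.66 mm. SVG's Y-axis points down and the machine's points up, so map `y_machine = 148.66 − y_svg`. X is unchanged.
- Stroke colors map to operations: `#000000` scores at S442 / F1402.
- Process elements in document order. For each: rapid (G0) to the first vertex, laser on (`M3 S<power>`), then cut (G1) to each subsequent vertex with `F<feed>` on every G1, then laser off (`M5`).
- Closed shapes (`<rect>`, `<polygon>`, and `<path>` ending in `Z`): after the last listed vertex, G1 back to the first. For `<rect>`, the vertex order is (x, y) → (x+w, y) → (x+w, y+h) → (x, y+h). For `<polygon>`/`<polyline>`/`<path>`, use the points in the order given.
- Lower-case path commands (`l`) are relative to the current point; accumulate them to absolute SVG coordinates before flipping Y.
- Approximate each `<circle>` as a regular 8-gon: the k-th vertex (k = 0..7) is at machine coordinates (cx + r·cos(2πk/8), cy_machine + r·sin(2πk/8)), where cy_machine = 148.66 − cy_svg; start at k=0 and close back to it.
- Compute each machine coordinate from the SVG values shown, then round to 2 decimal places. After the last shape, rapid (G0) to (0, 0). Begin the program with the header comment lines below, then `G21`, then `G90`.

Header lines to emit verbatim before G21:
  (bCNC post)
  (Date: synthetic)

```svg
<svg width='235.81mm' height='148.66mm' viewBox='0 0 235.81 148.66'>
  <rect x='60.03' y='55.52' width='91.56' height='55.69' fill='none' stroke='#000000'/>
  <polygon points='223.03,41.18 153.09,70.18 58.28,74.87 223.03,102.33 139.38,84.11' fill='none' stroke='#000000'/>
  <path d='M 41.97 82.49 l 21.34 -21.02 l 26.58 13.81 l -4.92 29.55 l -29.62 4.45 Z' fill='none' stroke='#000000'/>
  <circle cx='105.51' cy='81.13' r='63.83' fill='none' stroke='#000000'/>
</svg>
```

(bCNC post)
(Date: synthetic)
G21
G90
G0 X60.03 Y93.14
M3 S442
G1 X151.59 Y93.14 F1402
G1 X151.59 Y37.45 F1402
G1 X60.03 Y37.45 F1402
G1 X60.03 Y93.14 F1402
M5
G0 X223.03 Y107.48
M3 S442
G1 X153.09 Y78.48 F1402
G1 X58.28 Y73.79 F1402
G1 X223.03 Y46.33 F1402
G1 X139.38 Y64.55 F1402
G1 X223.03 Y107.48 F1402
M5
G0 X41.97 Y66.17
M3 S442
G1 X63.31 Y87.19 F1402
G1 X89.89 Y73.38 F1402
G1 X84.97 Y43.83 F1402
G1 X55.35 Y39.38 F1402
G1 X41.97 Y66.17 F1402
M5
G0 X169.34 Y67.53
M3 S442
G1 X150.64 Y112.66 F1402
G1 X105.51 Y131.36 F1402
G1 X60.38 Y112.66 F1402
G1 X41.68 Y67.53 F1402
G1 X60.38 Y22.40 F1402
G1 X105.51 Y3.70 F1402
G1 X150.64 Y22.40 F1402
G1 X169.34 Y67.53 F1402
M5
G0 X0.00 Y0.00

1 u = 1 mm; y_m = 148.66 − y.

[1] `<rect>` rectangle, #000000→score S442 F1402: (60.03,93.14) → (151.59,93.14) → (151.59,37.45) → (60.03,37.45) → (60.03,93.14) (closed)

[2] `<polygon>` closed polygon, #000000→score S442 F1402: (223.03,107.48) → (153.09,78.48) → (58.28,73.79) → (223.03,46.33) → (139.38,64.55) → (223.03,107.48) (closed)

[3] `<path>` regular polygon, #000000→score S442 F1402: (41.97,66.17) → (63.31,87.19) → (89.89,73.38) → (84.97,43.83) → (55.35,39.38) → (41.97,66.17) (closed)

[4] `<circle>` circle, #000000→score S442 F1402: (169.34,67.53) → (150.64,112.66) → (105.51,131.36) → (60.38,112.66) → (41.68,67.53) → (60.38,22.40) → (105.51,3.70) → (150.64,22.40) → (169.34,67.53) (closed)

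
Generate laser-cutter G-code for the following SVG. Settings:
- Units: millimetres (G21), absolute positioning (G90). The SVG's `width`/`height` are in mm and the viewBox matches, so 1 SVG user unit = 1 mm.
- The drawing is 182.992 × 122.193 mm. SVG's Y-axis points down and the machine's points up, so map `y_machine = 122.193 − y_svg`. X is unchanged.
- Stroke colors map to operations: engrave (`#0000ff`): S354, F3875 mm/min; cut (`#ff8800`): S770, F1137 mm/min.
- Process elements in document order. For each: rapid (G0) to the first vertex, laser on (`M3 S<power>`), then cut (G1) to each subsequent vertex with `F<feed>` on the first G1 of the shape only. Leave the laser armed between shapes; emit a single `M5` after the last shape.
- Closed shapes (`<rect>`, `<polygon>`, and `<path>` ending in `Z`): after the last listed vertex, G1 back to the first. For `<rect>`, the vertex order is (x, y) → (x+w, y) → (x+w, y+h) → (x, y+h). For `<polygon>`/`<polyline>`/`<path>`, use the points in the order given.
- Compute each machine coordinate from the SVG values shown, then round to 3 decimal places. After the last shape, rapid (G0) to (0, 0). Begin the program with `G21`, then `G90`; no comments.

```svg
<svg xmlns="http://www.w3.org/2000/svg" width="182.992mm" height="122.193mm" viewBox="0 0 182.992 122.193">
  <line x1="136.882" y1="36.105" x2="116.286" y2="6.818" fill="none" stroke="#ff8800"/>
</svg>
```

G21
G90
G0 X136.882 Y86.088
M3 S770
G1 X116.286 Y115.375 F1137
M5
G0 X0.000 Y0.000

Since the viewBox matches the mm dimensions, user units are millimetres directly. The only transform is the Y-flip y_m = 122.193 − y_svg.

Shape 1 is a line segment drawn with `<line>`. Its stroke #ff8800 means cut at S770, F1137. After flipping Y the toolpath is (136.882,86.088) → (116.286,115.375).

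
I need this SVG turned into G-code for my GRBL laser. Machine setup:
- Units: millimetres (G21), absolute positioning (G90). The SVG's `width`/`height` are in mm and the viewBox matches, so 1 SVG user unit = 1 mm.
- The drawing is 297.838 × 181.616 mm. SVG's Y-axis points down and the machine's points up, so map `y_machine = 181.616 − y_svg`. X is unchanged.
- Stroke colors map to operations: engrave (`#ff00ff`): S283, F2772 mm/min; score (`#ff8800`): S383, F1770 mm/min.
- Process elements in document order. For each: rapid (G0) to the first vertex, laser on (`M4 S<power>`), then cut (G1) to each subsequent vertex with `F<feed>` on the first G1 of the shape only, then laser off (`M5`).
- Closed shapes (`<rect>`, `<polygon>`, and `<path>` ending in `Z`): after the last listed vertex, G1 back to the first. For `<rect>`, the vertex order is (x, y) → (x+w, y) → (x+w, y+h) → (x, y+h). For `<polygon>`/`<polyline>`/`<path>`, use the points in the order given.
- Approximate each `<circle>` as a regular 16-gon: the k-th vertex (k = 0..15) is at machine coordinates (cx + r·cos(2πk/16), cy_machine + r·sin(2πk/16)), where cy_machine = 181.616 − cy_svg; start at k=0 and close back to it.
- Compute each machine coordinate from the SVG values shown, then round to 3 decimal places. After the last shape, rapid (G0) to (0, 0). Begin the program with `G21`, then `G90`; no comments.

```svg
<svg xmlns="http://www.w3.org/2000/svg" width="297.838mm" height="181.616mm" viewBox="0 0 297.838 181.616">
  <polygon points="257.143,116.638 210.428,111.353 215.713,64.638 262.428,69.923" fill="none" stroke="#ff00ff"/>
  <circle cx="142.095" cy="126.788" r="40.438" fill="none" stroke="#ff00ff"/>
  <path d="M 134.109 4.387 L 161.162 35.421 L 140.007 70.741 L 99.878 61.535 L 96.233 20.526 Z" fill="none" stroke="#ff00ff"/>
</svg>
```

viewBox `0 0 297.838 181.616` with mm width/height → 1 unit = 1 mm. Flip: y_m = 181.616 − y_svg.

**Shape 1** — `<polygon>` regular polygon, stroke `#ff00ff` → engrave (S283, F2772). Machine vertices: (257.143,64.978) → (210.428,70.263) → (215.713,116.978) → (262.428,111.693) → (257.143,64.978). Closed: final G1 returns to the first vertex.

**Shape 2** — `<circle>` circle, stroke `#ff00ff` → engrave (S283, F2772). Machine vertices: (182.533,54.828) → (179.455,70.303) → (170.689,83.422) → (157.570,92.188) → (142.095,95.266) → (126.620,92.188) → (113.501,83.422) → (104.735,70.303) → (101.657,54.828) → (104.735,39.353) → (113.501,26.234) → (126.620,17.468) → (142.095,14.390) → (157.570,17.468) → (170.689,26.234) → (179.455,39.353) → (182.533,54.828). Closed: final G1 returns to the first vertex.

**Shape 3** — `<path>` regular polygon, stroke `#ff00ff` → engrave (S283, F2772). Machine vertices: (134.109,177.229) → (161.162,146.195) → (140.007,110.875) → (99.878,120.081) → (96.233,161.090) → (134.109,177.229). Closed: final G1 returns to the first vertex.

G21
G90
G0 X257.143 Y64.978
M4 S283
G1 X210.428 Y70.263 F2772
G1 X215.713 Y116.978
G1 X262.428 Y111.693
G1 X257.143 Y64.978
M5
G0 X182.533 Y54.828
M4 S283
G1 X179.455 Y70.303 F2772
G1 X170.689 Y83.422
G1 X157.570 Y92.188
G1 X142.095 Y95.266
G1 X126.620 Y92.188
G1 X113.501 Y83.422
G1 X104.735 Y70.303
G1 X101.657 Y54.828
G1 X104.735 Y39.353
G1 X113.501 Y26.234
G1 X126.620 Y17.468
G1 X142.095 Y14.390
G1 X157.570 Y17.468
G1 X170.689 Y26.234
G1 X179.455 Y39.353
G1 X182.533 Y54.828
M5
G0 X134.109 Y177.229
M4 S283
G1 X161.162 Y146.195 F2772
G1 X140.007 Y110.875
G1 X99.878 Y120.081
G1 X96.233 Y161.090
G1 X134.109 Y177.229
M5
G0 X0.000 Y0.000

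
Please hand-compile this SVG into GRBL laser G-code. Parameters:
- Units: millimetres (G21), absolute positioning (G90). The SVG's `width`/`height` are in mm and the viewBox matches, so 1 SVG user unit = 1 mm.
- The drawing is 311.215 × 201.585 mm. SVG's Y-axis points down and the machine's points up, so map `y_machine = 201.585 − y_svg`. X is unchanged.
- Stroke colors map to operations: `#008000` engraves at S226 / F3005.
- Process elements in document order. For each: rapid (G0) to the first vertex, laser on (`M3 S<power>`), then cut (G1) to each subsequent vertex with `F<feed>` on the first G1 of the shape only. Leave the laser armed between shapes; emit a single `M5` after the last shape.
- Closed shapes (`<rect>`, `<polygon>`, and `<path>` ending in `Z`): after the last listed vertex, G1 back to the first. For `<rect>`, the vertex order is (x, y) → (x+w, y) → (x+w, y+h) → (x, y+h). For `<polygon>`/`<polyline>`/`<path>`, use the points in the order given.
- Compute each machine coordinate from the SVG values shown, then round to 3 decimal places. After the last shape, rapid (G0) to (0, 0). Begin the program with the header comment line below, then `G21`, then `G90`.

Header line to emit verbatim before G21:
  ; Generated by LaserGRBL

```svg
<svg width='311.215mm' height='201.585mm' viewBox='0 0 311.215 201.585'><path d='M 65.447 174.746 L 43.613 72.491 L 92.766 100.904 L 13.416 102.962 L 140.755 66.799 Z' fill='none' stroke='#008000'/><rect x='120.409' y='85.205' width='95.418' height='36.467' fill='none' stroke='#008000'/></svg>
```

Since the viewBox matches the mm dimensions, user units are millimetres directly. The only transform is the Y-flip y_m = 201.585 − y_svg.

Shape 1 is a closed polygon drawn with `<path>`. Its stroke #008000 means engrave at S226, F3005. After flipping Y the toolpath is (65.447,26.839) → (43.613,129.094) → (92.766,100.681) → (13.416,98.623) → (140.755,134.786) → (65.447,26.839), returning to the start.

Shape 2 is a rectangle drawn with `<rect>`. Its stroke #008000 means engrave at S226, F3005. After flipping Y the toolpath is (120.409,116.380) → (215.827,116.380) → (215.827,79.913) → (120.409,79.913) → (120.409,116.380), returning to the start.

; Generated by LaserGRBL
G21
G90
G0 X65.447 Y26.839
M3 S226
G1 X43.613 Y129.094 F3005
G1 X92.766 Y100.681
G1 X13.416 Y98.623
G1 X140.755 Y134.786
G1 X65.447 Y26.839
G0 X120.409 Y116.380
M3 S226
G1 X215.827 Y116.380 F3005
G1 X215.827 Y79.913
G1 X120.409 Y79.913
G1 X120.409 Y116.380
M5
G0 X0.000 Y0.000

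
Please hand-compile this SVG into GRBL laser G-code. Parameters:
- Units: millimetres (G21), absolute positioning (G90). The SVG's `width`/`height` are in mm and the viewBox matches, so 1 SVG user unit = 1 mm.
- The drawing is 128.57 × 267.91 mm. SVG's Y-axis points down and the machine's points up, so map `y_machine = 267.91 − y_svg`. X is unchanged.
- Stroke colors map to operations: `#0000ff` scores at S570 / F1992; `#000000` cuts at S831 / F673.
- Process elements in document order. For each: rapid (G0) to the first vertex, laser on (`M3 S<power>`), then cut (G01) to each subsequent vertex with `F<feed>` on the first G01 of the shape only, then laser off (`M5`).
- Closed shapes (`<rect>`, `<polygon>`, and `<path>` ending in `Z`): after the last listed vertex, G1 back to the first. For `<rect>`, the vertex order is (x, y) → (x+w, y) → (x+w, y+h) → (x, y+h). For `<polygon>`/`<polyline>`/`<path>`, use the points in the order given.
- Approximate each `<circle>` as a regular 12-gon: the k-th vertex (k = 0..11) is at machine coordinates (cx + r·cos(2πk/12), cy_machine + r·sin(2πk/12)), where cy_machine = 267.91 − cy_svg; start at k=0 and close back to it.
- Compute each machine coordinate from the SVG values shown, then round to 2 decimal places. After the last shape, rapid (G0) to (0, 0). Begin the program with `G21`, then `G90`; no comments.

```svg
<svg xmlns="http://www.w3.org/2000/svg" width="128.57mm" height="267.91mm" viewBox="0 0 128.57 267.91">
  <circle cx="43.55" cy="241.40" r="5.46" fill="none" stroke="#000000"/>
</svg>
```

G21
G90
G0 X49.01 Y26.51
M3 S831
G01 X48.28 Y29.24 F673
G01 X46.28 Y31.24
G01 X43.55 Y31.97
G01 X40.82 Y31.24
G01 X38.82 Y29.24
G01 X38.09 Y26.51
G01 X38.82 Y23.78
G01 X40.82 Y21.78
G01 X43.55 Y21.05
G01 X46.28 Y21.78
G01 X48.28 Y23.78
G01 X49.01 Y26.51
M5
G0 X0.00 Y0.00

Since the viewBox matches the mm dimensions, user units are millimetres directly. The only transform is the Y-flip y_m = 267.91 − y_svg.

Shape 1 is a circle drawn with `<circle>`. Its stroke #000000 means cut at S831, F673. After flipping Y the toolpath is (49.01,26.51) → (48.28,29.24) → (46.28,31.24) → (43.55,31.97) → (40.82,31.24) → (38.82,29.24) → (38.09,26.51) → (38.82,23.78) → (40.82,21.78) → (43.55,21.05) → (46.28,21.78) → (48.28,23.78) → (49.01,26.51), returning to the start.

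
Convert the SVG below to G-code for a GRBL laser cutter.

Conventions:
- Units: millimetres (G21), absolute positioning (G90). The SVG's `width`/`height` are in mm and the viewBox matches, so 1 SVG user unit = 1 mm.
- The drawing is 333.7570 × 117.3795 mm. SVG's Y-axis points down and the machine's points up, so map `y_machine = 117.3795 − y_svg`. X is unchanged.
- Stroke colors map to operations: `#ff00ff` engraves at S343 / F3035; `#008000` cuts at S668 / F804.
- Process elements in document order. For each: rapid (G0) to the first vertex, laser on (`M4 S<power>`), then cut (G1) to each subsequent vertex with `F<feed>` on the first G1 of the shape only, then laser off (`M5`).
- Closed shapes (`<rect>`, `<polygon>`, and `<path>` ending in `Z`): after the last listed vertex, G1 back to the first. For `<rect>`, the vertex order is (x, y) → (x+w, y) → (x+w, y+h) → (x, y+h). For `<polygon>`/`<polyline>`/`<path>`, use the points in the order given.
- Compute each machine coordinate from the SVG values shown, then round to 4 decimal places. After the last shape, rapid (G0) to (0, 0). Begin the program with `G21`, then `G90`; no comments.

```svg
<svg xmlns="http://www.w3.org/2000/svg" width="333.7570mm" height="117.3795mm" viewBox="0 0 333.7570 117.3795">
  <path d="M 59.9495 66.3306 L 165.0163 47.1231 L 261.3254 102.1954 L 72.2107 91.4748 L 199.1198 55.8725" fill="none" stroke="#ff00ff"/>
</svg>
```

G21
G90
G0 X59.9495 Y51.0489
M4 S343
G1 X165.0163 Y70.2564 F3035
G1 X261.3254 Y15.1841
G1 X72.2107 Y25.9047
G1 X199.1198 Y61.5070
M5
G0 X0.0000 Y0.0000

1 u = 1 mm; y_m = 117.3795 − y.

[1] `<path>` open polyline, #ff00ff→engrave S343 F3035: (59.9495,51.0489) → (165.0163,70.2564) → (261.3254,15.1841) → (72.2107,25.9047) → (199.1198,61.5070)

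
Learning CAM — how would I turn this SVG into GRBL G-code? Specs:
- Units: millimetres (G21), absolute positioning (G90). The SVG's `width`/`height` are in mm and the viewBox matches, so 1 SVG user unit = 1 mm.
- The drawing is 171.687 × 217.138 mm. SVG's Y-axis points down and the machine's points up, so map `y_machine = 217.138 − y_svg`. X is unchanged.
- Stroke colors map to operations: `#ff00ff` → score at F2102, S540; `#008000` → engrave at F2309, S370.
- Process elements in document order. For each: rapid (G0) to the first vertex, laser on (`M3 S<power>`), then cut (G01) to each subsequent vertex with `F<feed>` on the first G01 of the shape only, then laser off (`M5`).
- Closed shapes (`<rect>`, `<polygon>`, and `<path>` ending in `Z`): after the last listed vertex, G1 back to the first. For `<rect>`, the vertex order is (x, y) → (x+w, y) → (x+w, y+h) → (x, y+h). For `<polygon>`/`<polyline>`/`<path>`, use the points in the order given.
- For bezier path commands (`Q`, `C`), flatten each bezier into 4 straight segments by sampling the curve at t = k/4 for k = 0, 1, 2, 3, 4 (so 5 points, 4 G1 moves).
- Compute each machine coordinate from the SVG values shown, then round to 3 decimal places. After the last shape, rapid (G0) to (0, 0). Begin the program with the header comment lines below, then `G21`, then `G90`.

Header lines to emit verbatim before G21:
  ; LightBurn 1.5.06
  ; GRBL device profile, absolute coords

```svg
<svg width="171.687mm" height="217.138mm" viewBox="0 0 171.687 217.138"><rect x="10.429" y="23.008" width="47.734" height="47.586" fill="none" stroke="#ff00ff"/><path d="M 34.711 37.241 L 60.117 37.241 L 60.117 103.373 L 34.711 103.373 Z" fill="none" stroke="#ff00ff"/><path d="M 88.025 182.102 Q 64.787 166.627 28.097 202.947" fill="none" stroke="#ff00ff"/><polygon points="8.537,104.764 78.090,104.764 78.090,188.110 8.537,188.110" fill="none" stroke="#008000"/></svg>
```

viewBox `0 0 171.687 217.138` with mm width/height → 1 unit = 1 mm. Flip: y_m = 217.138 − y_svg.

**Shape 1** — `<rect>` rectangle, stroke `#ff00ff` → score (S540, F2102). Machine vertices: (10.429,194.130) → (58.163,194.130) → (58.163,146.544) → (10.429,146.544) → (10.429,194.130). Closed: final G1 returns to the first vertex.

**Shape 2** — `<path>` rectangle, stroke `#ff00ff` → score (S540, F2102). Machine vertices: (34.711,179.897) → (60.117,179.897) → (60.117,113.765) → (34.711,113.765) → (34.711,179.897). Closed: final G1 returns to the first vertex.

**Shape 3** — `<path>` quadratic bezier, stroke `#ff00ff` → score (S540, F2102). Control points (SVG): P0=(88.025,182.102), P1=(64.787,166.627), P2=(28.097,202.947); sampled at t=k/4. Machine vertices: (88.025,35.036) → (75.565,39.536) → (61.424,37.562) → (45.601,29.114) → (28.097,14.191). Open path.

**Shape 4** — `<polygon>` rectangle, stroke `#008000` → engrave (S370, F2309). Machine vertices: (8.537,112.374) → (78.090,112.374) → (78.090,29.028) → (8.537,29.028) → (8.537,112.374). Closed: final G1 returns to the first vertex.

; LightBurn 1.5.06
; GRBL device profile, absolute coords
G21
G90
G0 X10.429 Y194.130
M3 S540
G01 X58.163 Y194.130 F2102
G01 X58.163 Y146.544
G01 X10.429 Y146.544
G01 X10.429 Y194.130
M5
G0 X34.711 Y179.897
M3 S540
G01 X60.117 Y179.897 F2102
G01 X60.117 Y113.765
G01 X34.711 Y113.765
G01 X34.711 Y179.897
M5
G0 X88.025 Y35.036
M3 S540
G01 X75.565 Y39.536 F2102
G01 X61.424 Y37.562
G01 X45.601 Y29.114
G01 X28.097 Y14.191
M5
G0 X8.537 Y112.374
M3 S370
G01 X78.090 Y112.374 F2309
G01 X78.090 Y29.028
G01 X8.537 Y29.028
G01 X8.537 Y112.374
M5
G0 X0.000 Y0.000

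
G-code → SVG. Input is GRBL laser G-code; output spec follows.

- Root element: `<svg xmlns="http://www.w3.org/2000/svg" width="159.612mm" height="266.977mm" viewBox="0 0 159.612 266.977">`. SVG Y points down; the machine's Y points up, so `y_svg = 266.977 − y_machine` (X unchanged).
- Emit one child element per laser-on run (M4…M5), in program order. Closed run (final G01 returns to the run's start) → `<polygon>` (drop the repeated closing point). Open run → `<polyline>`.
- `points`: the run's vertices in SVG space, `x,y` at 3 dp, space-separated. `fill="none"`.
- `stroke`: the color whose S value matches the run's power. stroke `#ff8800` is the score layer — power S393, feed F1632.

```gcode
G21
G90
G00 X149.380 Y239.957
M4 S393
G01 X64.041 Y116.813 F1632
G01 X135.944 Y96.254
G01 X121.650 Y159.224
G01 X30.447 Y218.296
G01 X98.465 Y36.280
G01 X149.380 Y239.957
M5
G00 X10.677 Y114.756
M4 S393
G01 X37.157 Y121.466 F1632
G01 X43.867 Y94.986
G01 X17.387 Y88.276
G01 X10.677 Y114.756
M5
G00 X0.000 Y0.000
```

Each laser-on run becomes one SVG element. Flip Y back into SVG space with y_svg = 266.977 − y_machine. Every run uses S393, so all elements get stroke `#ff8800` (score).

Run 1: The run returns to its start, so emit a `<polygon>` with points (Y-flipped): 149.380,27.020 64.041,150.164 135.944,170.723 121.650,107.753 30.447,48.681 98.465,230.697.

Run 2: The run returns to its start, so emit a `<polygon>` with points (Y-flipped): 10.677,152.221 37.157,145.511 43.867,171.991 17.387,178.701.

<svg xmlns="http://www.w3.org/2000/svg" width="159.612mm" height="266.977mm" viewBox="0 0 159.612 266.977">
  <polygon points="149.380,27.020 64.041,150.164 135.944,170.723 121.650,107.753 30.447,48.681 98.465,230.697" fill="none" stroke="#ff8800"/>
  <polygon points="10.677,152.221 37.157,145.511 43.867,171.991 17.387,178.701" fill="none" stroke="#ff8800"/>
</svg>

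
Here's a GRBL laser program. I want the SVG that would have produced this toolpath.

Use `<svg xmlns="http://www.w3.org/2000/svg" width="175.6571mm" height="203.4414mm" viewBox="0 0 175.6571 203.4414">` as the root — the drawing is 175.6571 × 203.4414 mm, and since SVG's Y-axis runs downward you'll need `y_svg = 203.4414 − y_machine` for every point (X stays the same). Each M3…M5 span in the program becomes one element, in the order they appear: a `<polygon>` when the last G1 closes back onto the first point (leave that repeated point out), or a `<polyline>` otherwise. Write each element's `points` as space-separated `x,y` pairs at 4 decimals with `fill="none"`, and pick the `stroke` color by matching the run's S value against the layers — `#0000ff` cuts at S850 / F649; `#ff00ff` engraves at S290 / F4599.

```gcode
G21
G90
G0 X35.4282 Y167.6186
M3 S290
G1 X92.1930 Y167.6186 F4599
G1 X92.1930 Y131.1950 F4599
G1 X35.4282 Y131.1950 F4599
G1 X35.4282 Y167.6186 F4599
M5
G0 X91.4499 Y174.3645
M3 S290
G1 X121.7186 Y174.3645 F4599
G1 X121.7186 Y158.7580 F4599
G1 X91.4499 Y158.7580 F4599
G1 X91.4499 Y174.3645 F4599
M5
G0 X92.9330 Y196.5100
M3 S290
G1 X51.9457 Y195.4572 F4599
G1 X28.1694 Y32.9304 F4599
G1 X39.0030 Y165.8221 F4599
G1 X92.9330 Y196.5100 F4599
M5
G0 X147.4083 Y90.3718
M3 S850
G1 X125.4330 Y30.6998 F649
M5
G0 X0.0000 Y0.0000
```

Each laser-on run becomes one SVG element. Flip Y back into SVG space with y_svg = 203.4414 − y_machine.

Run 1: power S290 maps to stroke `#ff00ff` (engrave). The run returns to its start, so emit a `<polygon>` with points (Y-flipped): 35.4282,35.8228 92.1930,35.8228 92.1930,72.2464 35.4282,72.2464.

Run 2: power S290 maps to stroke `#ff00ff` (engrave). The run returns to its start, so emit a `<polygon>` with points (Y-flipped): 91.4499,29.0769 121.7186,29.0769 121.7186,44.6834 91.4499,44.6834.

Run 3: S290 ⇒ engrave layer `#ff00ff`. The run returns to its start, so emit a `<polygon>` with points (Y-flipped): 92.9330,6.9314 51.9457,7.9842 28.1694,170.5110 39.0030,37.6193.

Run 4: S850 ⇒ cut layer `#0000ff`. The run is open, so emit a `<polyline>` with points (Y-flipped): 147.4083,113.0696 125.4330,172.7416.

<svg xmlns="http://www.w3.org/2000/svg" width="175.6571mm" height="203.4414mm" viewBox="0 0 175.6571 203.4414">
  <polygon points="35.4282,35.8228 92.1930,35.8228 92.1930,72.2464 35.4282,72.2464" fill="none" stroke="#ff00ff"/>
  <polygon points="91.4499,29.0769 121.7186,29.0769 121.7186,44.6834 91.4499,44.6834" fill="none" stroke="#ff00ff"/>
  <polygon points="92.9330,6.9314 51.9457,7.9842 28.1694,170.5110 39.0030,37.6193" fill="none" stroke="#ff00ff"/>
  <polyline points="147.4083,113.0696 125.4330,172.7416" fill="none" stroke="#0000ff"/>
</svg>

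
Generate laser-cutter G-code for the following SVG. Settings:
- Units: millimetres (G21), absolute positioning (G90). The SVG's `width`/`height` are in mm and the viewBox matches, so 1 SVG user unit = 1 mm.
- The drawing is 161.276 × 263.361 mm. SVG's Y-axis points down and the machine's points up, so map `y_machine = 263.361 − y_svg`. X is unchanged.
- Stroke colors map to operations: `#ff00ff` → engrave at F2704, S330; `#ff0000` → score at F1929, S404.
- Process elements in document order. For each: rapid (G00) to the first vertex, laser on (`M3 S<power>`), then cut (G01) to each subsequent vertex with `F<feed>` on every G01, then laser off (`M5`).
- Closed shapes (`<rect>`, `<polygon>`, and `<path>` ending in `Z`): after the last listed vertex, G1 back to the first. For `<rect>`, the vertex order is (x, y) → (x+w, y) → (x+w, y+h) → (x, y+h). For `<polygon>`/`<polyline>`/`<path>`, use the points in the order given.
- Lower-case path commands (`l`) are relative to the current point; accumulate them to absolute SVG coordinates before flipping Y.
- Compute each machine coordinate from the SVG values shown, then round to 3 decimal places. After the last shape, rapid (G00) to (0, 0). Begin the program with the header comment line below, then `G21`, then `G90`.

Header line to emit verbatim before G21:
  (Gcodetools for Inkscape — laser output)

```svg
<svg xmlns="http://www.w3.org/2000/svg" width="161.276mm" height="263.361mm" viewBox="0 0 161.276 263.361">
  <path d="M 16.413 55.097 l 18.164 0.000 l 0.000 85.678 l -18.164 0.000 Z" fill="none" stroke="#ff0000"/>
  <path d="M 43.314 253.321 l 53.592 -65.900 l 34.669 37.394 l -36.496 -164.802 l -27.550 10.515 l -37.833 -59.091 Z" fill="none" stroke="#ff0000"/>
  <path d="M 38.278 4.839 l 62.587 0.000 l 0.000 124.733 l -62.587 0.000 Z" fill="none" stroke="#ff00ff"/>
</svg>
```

(Gcodetools for Inkscape — laser output)
G21
G90
G00 X16.413 Y208.264
M3 S404
G01 X34.577 Y208.264 F1929
G01 X34.577 Y122.586 F1929
G01 X16.413 Y122.586 F1929
G01 X16.413 Y208.264 F1929
M5
G00 X43.314 Y10.040
M3 S404
G01 X96.906 Y75.940 F1929
G01 X131.575 Y38.546 F1929
G01 X95.079 Y203.348 F1929
G01 X67.529 Y192.833 F1929
G01 X29.696 Y251.924 F1929
G01 X43.314 Y10.040 F1929
M5
G00 X38.278 Y258.522
M3 S330
G01 X100.865 Y258.522 F2704
G01 X100.865 Y133.789 F2704
G01 X38.278 Y133.789 F2704
G01 X38.278 Y258.522 F2704
M5
G00 X0.000 Y0.000

1 u = 1 mm; y_m = 263.361 − y.

[1] `<path>` rectangle, #ff0000→score S404 F1929: (16.413,208.264) → (34.577,208.264) → (34.577,122.586) → (16.413,122.586) → (16.413,208.264) (closed)

[2] `<path>` closed polygon, #ff0000→score S404 F1929: (43.314,10.040) → (96.906,75.940) → (131.575,38.546) → (95.079,203.348) → (67.529,192.833) → (29.696,251.924) → (43.314,10.040) (closed)

[3] `<path>` rectangle, #ff00ff→engrave S330 F2704: (38.278,258.522) → (100.865,258.522) → (100.865,133.789) → (38.278,133.789) → (38.278,258.522) (closed)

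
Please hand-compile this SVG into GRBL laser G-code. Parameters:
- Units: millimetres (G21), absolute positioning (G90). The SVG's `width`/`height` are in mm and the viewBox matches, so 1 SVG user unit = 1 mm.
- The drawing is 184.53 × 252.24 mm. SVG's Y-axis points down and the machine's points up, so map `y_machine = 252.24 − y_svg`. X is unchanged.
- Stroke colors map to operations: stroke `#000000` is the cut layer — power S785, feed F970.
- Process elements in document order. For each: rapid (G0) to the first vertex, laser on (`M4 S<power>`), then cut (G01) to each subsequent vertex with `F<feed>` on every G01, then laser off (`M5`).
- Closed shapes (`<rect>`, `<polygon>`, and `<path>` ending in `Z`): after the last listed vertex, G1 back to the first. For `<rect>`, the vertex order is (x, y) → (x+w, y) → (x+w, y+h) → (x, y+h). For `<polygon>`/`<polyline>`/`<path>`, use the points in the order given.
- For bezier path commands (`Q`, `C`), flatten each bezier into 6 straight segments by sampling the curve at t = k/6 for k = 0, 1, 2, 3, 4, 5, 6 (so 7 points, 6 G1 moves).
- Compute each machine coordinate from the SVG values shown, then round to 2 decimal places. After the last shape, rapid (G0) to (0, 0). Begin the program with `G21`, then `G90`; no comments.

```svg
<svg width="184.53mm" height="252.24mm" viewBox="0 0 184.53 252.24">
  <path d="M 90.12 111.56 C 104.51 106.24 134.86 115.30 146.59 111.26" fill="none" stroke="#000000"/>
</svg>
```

Since the viewBox matches the mm dimensions, user units are millimetres directly. The only transform is the Y-flip y_m = 252.24 − y_svg.

Shape 1 is a cubic bezier drawn with `<path>`. Its stroke #000000 means cut at S785, F970. After flipping Y the toolpath is (90.12,140.68) → (98.48,142.27) → (108.55,142.22) → (119.35,141.31) → (129.93,140.29) → (139.33,139.92) → (146.59,140.98).

G21
G90
G0 X90.12 Y140.68
M4 S785
G01 X98.48 Y142.27 F970
G01 X108.55 Y142.22 F970
G01 X119.35 Y141.31 F970
G01 X129.93 Y140.29 F970
G01 X139.33 Y139.92 F970
G01 X146.59 Y140.98 F970
M5
G0 X0.00 Y0.00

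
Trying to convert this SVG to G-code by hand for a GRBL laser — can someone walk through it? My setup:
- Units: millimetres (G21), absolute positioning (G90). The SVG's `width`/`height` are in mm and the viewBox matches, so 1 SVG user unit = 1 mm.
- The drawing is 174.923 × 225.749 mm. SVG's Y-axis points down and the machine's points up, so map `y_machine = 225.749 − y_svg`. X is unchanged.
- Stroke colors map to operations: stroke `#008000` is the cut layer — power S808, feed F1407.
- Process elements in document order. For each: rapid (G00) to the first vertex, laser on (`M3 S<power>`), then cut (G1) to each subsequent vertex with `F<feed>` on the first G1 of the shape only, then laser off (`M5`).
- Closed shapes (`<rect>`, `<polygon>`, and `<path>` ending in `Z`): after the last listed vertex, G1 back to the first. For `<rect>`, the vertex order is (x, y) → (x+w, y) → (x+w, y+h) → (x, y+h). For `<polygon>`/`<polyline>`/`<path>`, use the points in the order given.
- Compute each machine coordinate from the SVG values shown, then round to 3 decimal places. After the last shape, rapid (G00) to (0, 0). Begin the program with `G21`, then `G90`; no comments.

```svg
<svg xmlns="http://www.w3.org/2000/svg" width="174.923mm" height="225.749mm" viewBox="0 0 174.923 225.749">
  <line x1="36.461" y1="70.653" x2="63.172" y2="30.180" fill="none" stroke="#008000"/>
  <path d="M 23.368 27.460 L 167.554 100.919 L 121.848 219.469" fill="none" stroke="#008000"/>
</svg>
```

viewBox `0 0 174.923 225.749` with mm width/height → 1 unit = 1 mm. Flip: y_m = 225.749 − y_svg.

**Shape 1** — `<line>` line segment, stroke `#008000` → cut (S808, F1407). Machine vertices: (36.461,155.096) → (63.172,195.569). Open path.

**Shape 2** — `<path>` open polyline, stroke `#008000` → cut (S808, F1407). Machine vertices: (23.368,198.289) → (167.554,124.830) → (121.848,6.280). Open path.

G21
G90
G00 X36.461 Y155.096
M3 S808
G1 X63.172 Y195.569 F1407
M5
G00 X23.368 Y198.289
M3 S808
G1 X167.554 Y124.830 F1407
G1 X121.848 Y6.280
M5
G00 X0.000 Y0.000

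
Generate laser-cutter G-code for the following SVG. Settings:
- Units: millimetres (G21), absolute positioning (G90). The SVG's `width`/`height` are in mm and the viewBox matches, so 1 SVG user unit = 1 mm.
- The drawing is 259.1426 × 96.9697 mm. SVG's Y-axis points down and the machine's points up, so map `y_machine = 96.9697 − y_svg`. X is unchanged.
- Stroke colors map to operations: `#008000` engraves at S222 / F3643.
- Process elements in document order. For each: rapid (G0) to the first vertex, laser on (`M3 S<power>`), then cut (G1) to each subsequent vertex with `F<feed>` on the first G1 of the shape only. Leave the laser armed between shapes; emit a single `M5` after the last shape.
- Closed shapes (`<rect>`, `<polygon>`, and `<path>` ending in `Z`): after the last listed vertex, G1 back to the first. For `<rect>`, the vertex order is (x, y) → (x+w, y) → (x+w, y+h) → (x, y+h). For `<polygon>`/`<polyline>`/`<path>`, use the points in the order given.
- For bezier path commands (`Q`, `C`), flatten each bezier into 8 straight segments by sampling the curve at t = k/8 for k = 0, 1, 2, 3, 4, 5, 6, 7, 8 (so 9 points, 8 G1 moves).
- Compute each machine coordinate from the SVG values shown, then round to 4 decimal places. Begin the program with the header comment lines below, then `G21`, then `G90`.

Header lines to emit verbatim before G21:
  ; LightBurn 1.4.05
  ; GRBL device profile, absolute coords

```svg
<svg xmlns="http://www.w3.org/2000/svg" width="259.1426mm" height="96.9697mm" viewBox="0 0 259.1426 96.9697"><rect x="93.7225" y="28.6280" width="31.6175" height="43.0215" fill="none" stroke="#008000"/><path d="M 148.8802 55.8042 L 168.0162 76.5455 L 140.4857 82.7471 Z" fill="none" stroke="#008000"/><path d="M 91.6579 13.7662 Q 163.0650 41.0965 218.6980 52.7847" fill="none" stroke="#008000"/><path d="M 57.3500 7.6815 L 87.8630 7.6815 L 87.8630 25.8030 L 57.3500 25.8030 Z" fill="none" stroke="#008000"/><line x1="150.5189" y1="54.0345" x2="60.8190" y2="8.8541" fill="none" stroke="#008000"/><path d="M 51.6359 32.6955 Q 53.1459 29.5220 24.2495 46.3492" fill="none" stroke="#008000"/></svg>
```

Since the viewBox matches the mm dimensions, user units are millimetres directly. The only transform is the Y-flip y_m = 96.9697 − y_svg.

Shape 1 is a rectangle drawn with `<rect>`. Its stroke #008000 means engrave at S222, F3643. After flipping Y the toolpath is (93.7225,68.3417) → (125.3400,68.3417) → (125.3400,25.3202) → (93.7225,25.3202) → (93.7225,68.3417), returning to the start.

Shape 2 is a regular polygon drawn with `<path>`. Its stroke #008000 means engrave at S222, F3643. After flipping Y the toolpath is (148.8802,41.1655) → (168.0162,20.4242) → (140.4857,14.2226) → (148.8802,41.1655), returning to the start.

Shape 3 is a quadratic bezier drawn with `<path>`. Its stroke #008000 means engrave at S222, F3643. After flipping Y the toolpath is (91.6579,83.2035) → (109.2632,76.6153) → (126.3756,70.5160) → (142.9950,64.9054) → (159.1215,59.7837) → (174.7550,55.1508) → (189.8956,51.0067) → (204.5433,47.3515) → (218.6980,44.1850).

Shape 4 is a rectangle drawn with `<path>`. Its stroke #008000 means engrave at S222, F3643. After flipping Y the toolpath is (57.3500,89.2882) → (87.8630,89.2882) → (87.8630,71.1667) → (57.3500,71.1667) → (57.3500,89.2882), returning to the start.

Shape 5 is a line segment drawn with `<line>`. Its stroke #008000 means engrave at S222, F3643. After flipping Y the toolpath is (150.5189,42.9352) → (60.8190,88.1156).

Shape 6 is a quadratic bezier drawn with `<path>`. Its stroke #008000 means engrave at S222, F3643. After flipping Y the toolpath is (51.6359,64.2742) → (51.5383,64.7551) → (50.4905,64.6109) → (48.4925,63.8417) → (45.5443,62.4475) → (41.6459,60.4283) → (36.7973,57.7841) → (30.9985,54.5148) → (24.2495,50.6205).

; LightBurn 1.4.05
; GRBL device profile, absolute coords
G21
G90
G0 X93.7225 Y68.3417
M3 S222
G1 X125.3400 Y68.3417 F3643
G1 X125.3400 Y25.3202
G1 X93.7225 Y25.3202
G1 X93.7225 Y68.3417
G0 X148.8802 Y41.1655
M3 S222
G1 X168.0162 Y20.4242 F3643
G1 X140.4857 Y14.2226
G1 X148.8802 Y41.1655
G0 X91.6579 Y83.2035
M3 S222
G1 X109.2632 Y76.6153 F3643
G1 X126.3756 Y70.5160
G1 X142.9950 Y64.9054
G1 X159.1215 Y59.7837
G1 X174.7550 Y55.1508
G1 X189.8956 Y51.0067
G1 X204.5433 Y47.3515
G1 X218.6980 Y44.1850
G0 X57.3500 Y89.2882
M3 S222
G1 X87.8630 Y89.2882 F3643
G1 X87.8630 Y71.1667
G1 X57.3500 Y71.1667
G1 X57.3500 Y89.2882
G0 X150.5189 Y42.9352
M3 S222
G1 X60.8190 Y88.1156 F3643
G0 X51.6359 Y64.2742
M3 S222
G1 X51.5383 Y64.7551 F3643
G1 X50.4905 Y64.6109
G1 X48.4925 Y63.8417
G1 X45.5443 Y62.4475
G1 X41.6459 Y60.4283
G1 X36.7973 Y57.7841
G1 X30.9985 Y54.5148
G1 X24.2495 Y50.6205
M5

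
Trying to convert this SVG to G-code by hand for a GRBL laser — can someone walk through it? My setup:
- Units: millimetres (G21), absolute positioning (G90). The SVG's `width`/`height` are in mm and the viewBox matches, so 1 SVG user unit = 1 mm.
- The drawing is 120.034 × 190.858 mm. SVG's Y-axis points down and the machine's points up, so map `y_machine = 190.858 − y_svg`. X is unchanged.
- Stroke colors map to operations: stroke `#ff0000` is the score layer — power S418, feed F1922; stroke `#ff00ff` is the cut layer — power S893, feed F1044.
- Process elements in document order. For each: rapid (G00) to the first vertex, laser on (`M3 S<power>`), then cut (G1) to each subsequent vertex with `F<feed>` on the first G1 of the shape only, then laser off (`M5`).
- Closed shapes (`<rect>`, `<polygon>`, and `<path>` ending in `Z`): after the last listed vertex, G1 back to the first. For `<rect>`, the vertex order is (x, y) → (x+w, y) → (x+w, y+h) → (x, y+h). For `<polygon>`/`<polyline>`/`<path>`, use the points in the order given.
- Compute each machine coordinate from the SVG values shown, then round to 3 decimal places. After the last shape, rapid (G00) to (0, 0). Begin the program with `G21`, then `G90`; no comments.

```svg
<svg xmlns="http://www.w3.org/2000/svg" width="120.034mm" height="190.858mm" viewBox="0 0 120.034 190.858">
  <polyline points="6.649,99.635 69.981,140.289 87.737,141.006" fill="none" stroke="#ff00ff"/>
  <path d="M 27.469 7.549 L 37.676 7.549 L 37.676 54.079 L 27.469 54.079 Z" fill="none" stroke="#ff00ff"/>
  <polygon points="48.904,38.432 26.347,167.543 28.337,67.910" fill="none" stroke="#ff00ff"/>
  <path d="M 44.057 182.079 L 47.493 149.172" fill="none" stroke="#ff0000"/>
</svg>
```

1 u = 1 mm; y_m = 190.858 − y.

[1] `<polyline>` open polyline, #ff00ff→cut S893 F1044: (6.649,91.223) → (69.981,50.569) → (87.737,49.852)

[2] `<path>` rectangle, #ff00ff→cut S893 F1044: (27.469,183.309) → (37.676,183.309) → (37.676,136.779) → (27.469,136.779) → (27.469,183.309) (closed)

[3] `<polygon>` closed polygon, #ff00ff→cut S893 F1044: (48.904,152.426) → (26.347,23.315) → (28.337,122.948) → (48.904,152.426) (closed)

[4] `<path>` line segment, #ff0000→score S418 F1922: (44.057,8.779) → (47.493,41.686)

G21
G90
G00 X6.649 Y91.223
M3 S893
G1 X69.981 Y50.569 F1044
G1 X87.737 Y49.852
M5
G00 X27.469 Y183.309
M3 S893
G1 X37.676 Y183.309 F1044
G1 X37.676 Y136.779
G1 X27.469 Y136.779
G1 X27.469 Y183.309
M5
G00 X48.904 Y152.426
M3 S893
G1 X26.347 Y23.315 F1044
G1 X28.337 Y122.948
G1 X48.904 Y152.426
M5
G00 X44.057 Y8.779
M3 S418
G1 X47.493 Y41.686 F1922
M5
G00 X0.000 Y0.000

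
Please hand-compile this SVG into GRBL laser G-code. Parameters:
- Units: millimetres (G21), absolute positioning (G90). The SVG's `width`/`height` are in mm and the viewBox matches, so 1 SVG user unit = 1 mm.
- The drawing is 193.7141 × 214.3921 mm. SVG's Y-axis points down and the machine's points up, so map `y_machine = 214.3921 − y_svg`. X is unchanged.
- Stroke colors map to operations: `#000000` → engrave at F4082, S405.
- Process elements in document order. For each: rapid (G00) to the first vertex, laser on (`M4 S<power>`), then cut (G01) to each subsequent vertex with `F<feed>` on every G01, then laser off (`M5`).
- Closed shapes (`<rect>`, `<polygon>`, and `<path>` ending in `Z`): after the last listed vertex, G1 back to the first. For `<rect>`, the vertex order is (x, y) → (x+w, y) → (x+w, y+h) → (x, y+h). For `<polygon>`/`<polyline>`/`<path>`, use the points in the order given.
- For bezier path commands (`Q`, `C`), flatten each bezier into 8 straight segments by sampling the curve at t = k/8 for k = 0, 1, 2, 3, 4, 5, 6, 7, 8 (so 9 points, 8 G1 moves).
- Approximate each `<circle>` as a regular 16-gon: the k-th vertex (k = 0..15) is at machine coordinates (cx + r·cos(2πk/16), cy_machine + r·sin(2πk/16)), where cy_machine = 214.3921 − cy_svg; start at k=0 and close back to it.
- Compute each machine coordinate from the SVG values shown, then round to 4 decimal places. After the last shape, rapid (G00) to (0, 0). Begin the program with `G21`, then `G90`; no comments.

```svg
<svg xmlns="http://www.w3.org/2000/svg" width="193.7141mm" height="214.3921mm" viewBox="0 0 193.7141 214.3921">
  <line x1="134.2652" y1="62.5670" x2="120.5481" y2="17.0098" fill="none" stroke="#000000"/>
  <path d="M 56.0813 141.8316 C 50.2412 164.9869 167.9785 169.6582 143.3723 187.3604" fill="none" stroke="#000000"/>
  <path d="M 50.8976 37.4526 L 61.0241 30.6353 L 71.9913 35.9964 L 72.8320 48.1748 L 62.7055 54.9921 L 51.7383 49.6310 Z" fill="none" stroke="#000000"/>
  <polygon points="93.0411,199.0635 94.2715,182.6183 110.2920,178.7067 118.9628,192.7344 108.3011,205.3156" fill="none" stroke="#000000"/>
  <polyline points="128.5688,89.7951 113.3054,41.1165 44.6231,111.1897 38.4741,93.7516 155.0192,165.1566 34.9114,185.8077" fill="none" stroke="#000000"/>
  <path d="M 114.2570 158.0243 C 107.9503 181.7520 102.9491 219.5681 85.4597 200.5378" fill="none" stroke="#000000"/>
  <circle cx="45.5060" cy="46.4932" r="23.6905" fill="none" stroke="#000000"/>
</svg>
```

viewBox `0 0 193.7141 214.3921` with mm width/height → 1 unit = 1 mm. Flip: y_m = 214.3921 − y_svg.

**Shape 1** — `<line>` line segment, stroke `#000000` → engrave (S405, F4082). Machine vertices: (134.2652,151.8251) → (120.5481,197.3823). Open path.

**Shape 2** — `<path>` cubic bezier, stroke `#000000` → engrave (S405, F4082). Control points (SVG): P0=(56.0813,141.8316), P1=(50.2412,164.9869), P2=(167.9785,169.6582), P3=(143.3723,187.3604); sampled at t=k/8. Machine vertices: (56.0813,72.5605) → (59.1646,64.6821) → (70.7170,58.1674) → (87.6222,52.6468) → (106.7641,47.7512) → (125.0263,43.1112) → (139.2926,38.3575) → (146.4467,33.1208) → (143.3723,27.0317). Open path.

**Shape 3** — `<path>` regular polygon, stroke `#000000` → engrave (S405, F4082). Machine vertices: (50.8976,176.9395) → (61.0241,183.7568) → (71.9913,178.3957) → (72.8320,166.2173) → (62.7055,159.4000) → (51.7383,164.7611) → (50.8976,176.9395). Closed: final G1 returns to the first vertex.

**Shape 4** — `<polygon>` regular polygon, stroke `#000000` → engrave (S405, F4082). Machine vertices: (93.0411,15.3286) → (94.2715,31.7738) → (110.2920,35.6854) → (118.9628,21.6577) → (108.3011,9.0765) → (93.0411,15.3286). Closed: final G1 returns to the first vertex.

**Shape 5** — `<polyline>` open polyline, stroke `#000000` → engrave (S405, F4082). Machine vertices: (128.5688,124.5970) → (113.3054,173.2756) → (44.6231,103.2024) → (38.4741,120.6405) → (155.0192,49.2355) → (34.9114,28.5844). Open path.

**Shape 6** — `<path>` cubic bezier, stroke `#000000` → engrave (S405, F4082). Control points (SVG): P0=(114.2570,158.0243), P1=(107.9503,181.7520), P2=(102.9491,219.5681), P3=(85.4597,200.5378); sampled at t=k/8. Machine vertices: (114.2570,56.3678) → (111.9262,46.9481) → (109.5562,37.0388) → (106.9853,27.4713) → (104.0519,19.0768) → (100.5942,12.6866) → (96.4507,9.1319) → (91.4598,9.2441) → (85.4597,13.8543). Open path.

**Shape 7** — `<circle>` circle, stroke `#000000` → engrave (S405, F4082). Machine vertices: (69.1965,167.8989) → (67.3932,176.9649) → (62.2577,184.6506) → (54.5720,189.7861) → (45.5060,191.5894) → (36.4400,189.7861) → (28.7543,184.6506) → (23.6188,176.9649) → (21.8155,167.8989) → (23.6188,158.8329) → (28.7543,151.1472) → (36.4400,146.0117) → (45.5060,144.2084) → (54.5720,146.0117) → (62.2577,151.1472) → (67.3932,158.8329) → (69.1965,167.8989). Closed: final G1 returns to the first vertex.

G21
G90
G00 X134.2652 Y151.8251
M4 S405
G01 X120.5481 Y197.3823 F4082
M5
G00 X56.0813 Y72.5605
M4 S405
G01 X59.1646 Y64.6821 F4082
G01 X70.7170 Y58.1674 F4082
G01 X87.6222 Y52.6468 F4082
G01 X106.7641 Y47.7512 F4082
G01 X125.0263 Y43.1112 F4082
G01 X139.2926 Y38.3575 F4082
G01 X146.4467 Y33.1208 F4082
G01 X143.3723 Y27.0317 F4082
M5
G00 X50.8976 Y176.9395
M4 S405
G01 X61.0241 Y183.7568 F4082
G01 X71.9913 Y178.3957 F4082
G01 X72.8320 Y166.2173 F4082
G01 X62.7055 Y159.4000 F4082
G01 X51.7383 Y164.7611 F4082
G01 X50.8976 Y176.9395 F4082
M5
G00 X93.0411 Y15.3286
M4 S405
G01 X94.2715 Y31.7738 F4082
G01 X110.2920 Y35.6854 F4082
G01 X118.9628 Y21.6577 F4082
G01 X108.3011 Y9.0765 F4082
G01 X93.0411 Y15.3286 F4082
M5
G00 X128.5688 Y124.5970
M4 S405
G01 X113.3054 Y173.2756 F4082
G01 X44.6231 Y103.2024 F4082
G01 X38.4741 Y120.6405 F4082
G01 X155.0192 Y49.2355 F4082
G01 X34.9114 Y28.5844 F4082
M5
G00 X114.2570 Y56.3678
M4 S405
G01 X111.9262 Y46.9481 F4082
G01 X109.5562 Y37.0388 F4082
G01 X106.9853 Y27.4713 F4082
G01 X104.0519 Y19.0768 F4082
G01 X100.5942 Y12.6866 F4082
G01 X96.4507 Y9.1319 F4082
G01 X91.4598 Y9.2441 F4082
G01 X85.4597 Y13.8543 F4082
M5
G00 X69.1965 Y167.8989
M4 S405
G01 X67.3932 Y176.9649 F4082
G01 X62.2577 Y184.6506 F4082
G01 X54.5720 Y189.7861 F4082
G01 X45.5060 Y191.5894 F4082
G01 X36.4400 Y189.7861 F4082
G01 X28.7543 Y184.6506 F4082
G01 X23.6188 Y176.9649 F4082
G01 X21.8155 Y167.8989 F4082
G01 X23.6188 Y158.8329 F4082
G01 X28.7543 Y151.1472 F4082
G01 X36.4400 Y146.0117 F4082
G01 X45.5060 Y144.2084 F4082
G01 X54.5720 Y146.0117 F4082
G01 X62.2577 Y151.1472 F4082
G01 X67.3932 Y158.8329 F4082
G01 X69.1965 Y167.8989 F4082
M5
G00 X0.0000 Y0.0000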